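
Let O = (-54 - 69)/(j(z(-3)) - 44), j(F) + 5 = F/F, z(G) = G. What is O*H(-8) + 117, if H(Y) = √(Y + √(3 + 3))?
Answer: 117 + 41*√(-8 + √6)/16 ≈ 117.0 + 6.0371*I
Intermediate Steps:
j(F) = -4 (j(F) = -5 + F/F = -5 + 1 = -4)
H(Y) = √(Y + √6)
O = 41/16 (O = (-54 - 69)/(-4 - 44) = -123/(-48) = -123*(-1/48) = 41/16 ≈ 2.5625)
O*H(-8) + 117 = 41*√(-8 + √6)/16 + 117 = 117 + 41*√(-8 + √6)/16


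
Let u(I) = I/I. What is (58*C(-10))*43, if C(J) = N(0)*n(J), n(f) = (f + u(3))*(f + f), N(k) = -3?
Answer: -1346760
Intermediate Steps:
u(I) = 1
n(f) = 2*f*(1 + f) (n(f) = (f + 1)*(f + f) = (1 + f)*(2*f) = 2*f*(1 + f))
C(J) = -6*J*(1 + J)
(58*C(-10))*43 = (58*(-6*(-10)*(1 - 10)))*43 = (58*(-6*(-10)*(-9)))*43 = (58*(-540))*43 = -31320*43 = -1346760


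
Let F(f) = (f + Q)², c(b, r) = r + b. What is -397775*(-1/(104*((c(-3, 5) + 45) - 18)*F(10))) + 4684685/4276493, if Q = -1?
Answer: 218887062295/80363856456 ≈ 2.7237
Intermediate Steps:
c(b, r) = b + r
F(f) = (-1 + f)² (F(f) = (f - 1)² = (-1 + f)²)
-397775*(-1/(104*((c(-3, 5) + 45) - 18)*F(10))) + 4684685/4276493 = -397775*(-1/(104*(-1 + 10)²*(((-3 + 5) + 45) - 18))) + 4684685/4276493 = -397775*(-1/(8424*((2 + 45) - 18))) + 4684685*(1/4276493) = -397775*(-1/(8424*(47 - 18))) + 4684685/4276493 = -397775/((29*(-104))*81) + 4684685/4276493 = -397775/((-3016*81)) + 4684685/4276493 = -397775/(-244296) + 4684685/4276493 = -397775*(-1/244296) + 4684685/4276493 = 397775/244296 + 4684685/4276493 = 218887062295/80363856456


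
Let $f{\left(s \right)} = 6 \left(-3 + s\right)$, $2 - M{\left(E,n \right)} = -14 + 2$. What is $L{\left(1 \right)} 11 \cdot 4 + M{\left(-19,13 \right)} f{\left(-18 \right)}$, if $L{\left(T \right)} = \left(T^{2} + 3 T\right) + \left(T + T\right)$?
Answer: $-1500$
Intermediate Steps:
$M{\left(E,n \right)} = 14$ ($M{\left(E,n \right)} = 2 - \left(-14 + 2\right) = 2 - -12 = 2 + 12 = 14$)
$L{\left(T \right)} = T^{2} + 5 T$ ($L{\left(T \right)} = \left(T^{2} + 3 T\right) + 2 T = T^{2} + 5 T$)
$f{\left(s \right)} = -18 + 6 s$
$L{\left(1 \right)} 11 \cdot 4 + M{\left(-19,13 \right)} f{\left(-18 \right)} = 1 \left(5 + 1\right) 11 \cdot 4 + 14 \left(-18 + 6 \left(-18\right)\right) = 1 \cdot 6 \cdot 11 \cdot 4 + 14 \left(-18 - 108\right) = 6 \cdot 11 \cdot 4 + 14 \left(-126\right) = 66 \cdot 4 - 1764 = 264 - 1764 = -1500$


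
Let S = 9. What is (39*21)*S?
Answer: 7371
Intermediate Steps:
(39*21)*S = (39*21)*9 = 819*9 = 7371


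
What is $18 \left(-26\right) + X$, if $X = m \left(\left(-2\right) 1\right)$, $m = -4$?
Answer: $-460$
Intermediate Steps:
$X = 8$ ($X = - 4 \left(\left(-2\right) 1\right) = \left(-4\right) \left(-2\right) = 8$)
$18 \left(-26\right) + X = 18 \left(-26\right) + 8 = -468 + 8 = -460$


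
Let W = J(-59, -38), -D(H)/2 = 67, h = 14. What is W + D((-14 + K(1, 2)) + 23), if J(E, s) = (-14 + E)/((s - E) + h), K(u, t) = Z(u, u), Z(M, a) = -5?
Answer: -4763/35 ≈ -136.09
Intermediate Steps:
K(u, t) = -5
D(H) = -134 (D(H) = -2*67 = -134)
J(E, s) = (-14 + E)/(14 + s - E) (J(E, s) = (-14 + E)/((s - E) + 14) = (-14 + E)/(14 + s - E))
W = -73/35 (W = (-14 - 59)/(14 - 38 - 1*(-59)) = -73/(14 - 38 + 59) = -73/35 ≈ -2.0857)
W + D((-14 + K(1, 2)) + 23) = -73/35 - 134 = -4763/35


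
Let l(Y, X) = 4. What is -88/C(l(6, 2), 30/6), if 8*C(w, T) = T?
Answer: -704/5 ≈ -140.80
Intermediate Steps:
C(w, T) = T/8
-88/C(l(6, 2), 30/6) = -88/((30/6)/8) = -88/((30*(⅙))/8) = -88/((⅛)*5) = -88/5/8 = -88*8/5 = -704/5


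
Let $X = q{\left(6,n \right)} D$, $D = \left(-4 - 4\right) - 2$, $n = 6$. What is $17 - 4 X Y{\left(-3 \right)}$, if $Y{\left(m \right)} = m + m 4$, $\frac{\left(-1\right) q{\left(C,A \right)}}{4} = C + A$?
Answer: $489600$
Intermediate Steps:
$q{\left(C,A \right)} = - 4 A - 4 C$ ($q{\left(C,A \right)} = - 4 \left(C + A\right) = - 4 \left(A + C\right) = - 4 A - 4 C$)
$D = -10$ ($D = -8 - 2 = -10$)
$Y{\left(m \right)} = 5 m$ ($Y{\left(m \right)} = m + 4 m = 5 m$)
$X = 480$ ($X = \left(\left(-4\right) 6 - 24\right) \left(-10\right) = \left(-24 - 24\right) \left(-10\right) = \left(-48\right) \left(-10\right) = 480$)
$17 - 4 X Y{\left(-3 \right)} = 17 \left(-4\right) 480 \cdot 5 \left(-3\right) = 17 \left(\left(-1920\right) \left(-15\right)\right) = 17 \cdot 28800 = 489600$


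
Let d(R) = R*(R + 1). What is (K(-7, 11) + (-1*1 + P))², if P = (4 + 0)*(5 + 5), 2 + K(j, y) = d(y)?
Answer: 28561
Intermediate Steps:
d(R) = R*(1 + R)
K(j, y) = -2 + y*(1 + y)
P = 40 (P = 4*10 = 40)
(K(-7, 11) + (-1*1 + P))² = ((-2 + 11*(1 + 11)) + (-1*1 + 40))² = ((-2 + 11*12) + (-1 + 40))² = ((-2 + 132) + 39)² = (130 + 39)² = 169² = 28561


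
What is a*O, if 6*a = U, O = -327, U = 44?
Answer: -2398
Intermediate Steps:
a = 22/3 (a = (⅙)*44 = 22/3 ≈ 7.3333)
a*O = (22/3)*(-327) = -2398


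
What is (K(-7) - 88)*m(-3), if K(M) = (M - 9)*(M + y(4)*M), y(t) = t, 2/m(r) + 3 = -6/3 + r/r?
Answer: -236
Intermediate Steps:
m(r) = -½ (m(r) = 2/(-3 + (-6/3 + r/r)) = 2/(-3 + (-6*⅓ + 1)) = 2/(-3 + (-2 + 1)) = 2/(-3 - 1) = 2/(-4) = 2*(-¼) = -½)
K(M) = 5*M*(-9 + M) (K(M) = (M - 9)*(M + 4*M) = (-9 + M)*(5*M) = 5*M*(-9 + M))
(K(-7) - 88)*m(-3) = (5*(-7)*(-9 - 7) - 88)*(-½) = (5*(-7)*(-16) - 88)*(-½) = (560 - 88)*(-½) = 472*(-½) = -236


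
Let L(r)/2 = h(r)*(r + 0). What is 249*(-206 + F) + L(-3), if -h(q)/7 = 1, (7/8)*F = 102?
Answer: -155580/7 ≈ -22226.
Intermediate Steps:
F = 816/7 (F = (8/7)*102 = 816/7 ≈ 116.57)
h(q) = -7 (h(q) = -7*1 = -7)
L(r) = -14*r (L(r) = 2*(-7*(r + 0)) = 2*(-7*r) = -14*r)
249*(-206 + F) + L(-3) = 249*(-206 + 816/7) - 14*(-3) = 249*(-626/7) + 42 = -155874/7 + 42 = -155580/7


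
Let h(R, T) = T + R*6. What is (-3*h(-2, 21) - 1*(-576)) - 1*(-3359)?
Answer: 3908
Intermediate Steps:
h(R, T) = T + 6*R
(-3*h(-2, 21) - 1*(-576)) - 1*(-3359) = (-3*(21 + 6*(-2)) - 1*(-576)) - 1*(-3359) = (-3*(21 - 12) + 576) + 3359 = (-3*9 + 576) + 3359 = (-27 + 576) + 3359 = 549 + 3359 = 3908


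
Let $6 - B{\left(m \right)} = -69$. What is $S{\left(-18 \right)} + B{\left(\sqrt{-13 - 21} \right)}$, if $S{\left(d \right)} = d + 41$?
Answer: $98$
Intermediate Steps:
$S{\left(d \right)} = 41 + d$
$B{\left(m \right)} = 75$ ($B{\left(m \right)} = 6 - -69 = 6 + 69 = 75$)
$S{\left(-18 \right)} + B{\left(\sqrt{-13 - 21} \right)} = \left(41 - 18\right) + 75 = 23 + 75 = 98$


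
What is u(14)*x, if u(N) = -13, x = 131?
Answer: -1703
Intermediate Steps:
u(14)*x = -13*131 = -1703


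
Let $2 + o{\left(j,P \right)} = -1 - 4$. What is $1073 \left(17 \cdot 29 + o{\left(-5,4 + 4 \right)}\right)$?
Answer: $521478$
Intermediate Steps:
$o{\left(j,P \right)} = -7$ ($o{\left(j,P \right)} = -2 - 5 = -7$)
$1073 \left(17 \cdot 29 + o{\left(-5,4 + 4 \right)}\right) = 1073 \left(17 \cdot 29 - 7\right) = 1073 \left(493 - 7\right) = 1073 \cdot 486 = 521478$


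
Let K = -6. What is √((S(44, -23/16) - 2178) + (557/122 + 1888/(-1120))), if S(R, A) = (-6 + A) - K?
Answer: I*√158739831215/8540 ≈ 46.654*I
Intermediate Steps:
S(R, A) = A (S(R, A) = (-6 + A) - 1*(-6) = (-6 + A) + 6 = A)
√((S(44, -23/16) - 2178) + (557/122 + 1888/(-1120))) = √((-23/16 - 2178) + (557/122 + 1888/(-1120))) = √((-23*1/16 - 2178) + (557*(1/122) + 1888*(-1/1120))) = √((-23/16 - 2178) + (557/122 - 59/35)) = √(-34871/16 + 12297/4270) = √(-74351209/34160) = I*√158739831215/8540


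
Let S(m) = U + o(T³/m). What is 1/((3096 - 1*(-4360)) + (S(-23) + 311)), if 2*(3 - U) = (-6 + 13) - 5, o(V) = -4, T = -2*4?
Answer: 1/7765 ≈ 0.00012878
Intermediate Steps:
T = -8
U = 2 (U = 3 - ((-6 + 13) - 5)/2 = 3 - (7 - 5)/2 = 3 - ½*2 = 3 - 1 = 2)
S(m) = -2 (S(m) = 2 - 4 = -2)
1/((3096 - 1*(-4360)) + (S(-23) + 311)) = 1/((3096 - 1*(-4360)) + (-2 + 311)) = 1/((3096 + 4360) + 309) = 1/(7456 + 309) = 1/7765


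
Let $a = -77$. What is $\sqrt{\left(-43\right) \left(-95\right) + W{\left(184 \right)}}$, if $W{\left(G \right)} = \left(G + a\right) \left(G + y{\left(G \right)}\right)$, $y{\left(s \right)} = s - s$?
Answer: $\sqrt{23773} \approx 154.19$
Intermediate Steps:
$y{\left(s \right)} = 0$
$W{\left(G \right)} = G \left(-77 + G\right)$ ($W{\left(G \right)} = \left(G - 77\right) \left(G + 0\right) = \left(-77 + G\right) G = G \left(-77 + G\right)$)
$\sqrt{\left(-43\right) \left(-95\right) + W{\left(184 \right)}} = \sqrt{\left(-43\right) \left(-95\right) + 184 \left(-77 + 184\right)} = \sqrt{4085 + 184 \cdot 107} = \sqrt{4085 + 19688} = \sqrt{23773}$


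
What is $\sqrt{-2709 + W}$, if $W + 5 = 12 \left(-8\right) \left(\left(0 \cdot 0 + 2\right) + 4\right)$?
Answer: $i \sqrt{3290} \approx 57.359 i$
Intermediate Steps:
$W = -581$ ($W = -5 + 12 \left(-8\right) \left(\left(0 \cdot 0 + 2\right) + 4\right) = -5 - 96 \left(\left(0 + 2\right) + 4\right) = -5 - 96 \left(2 + 4\right) = -5 - 576 = -581$)
$\sqrt{-2709 + W} = \sqrt{-2709 - 581} = \sqrt{-3290} = i \sqrt{3290}$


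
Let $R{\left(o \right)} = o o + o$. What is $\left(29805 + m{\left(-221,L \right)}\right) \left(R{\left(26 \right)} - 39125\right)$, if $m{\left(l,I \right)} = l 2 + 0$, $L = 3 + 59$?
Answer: $-1128214549$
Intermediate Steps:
$R{\left(o \right)} = o + o^{2}$ ($R{\left(o \right)} = o^{2} + o = o + o^{2}$)
$L = 62$
$m{\left(l,I \right)} = 2 l$ ($m{\left(l,I \right)} = 2 l + 0 = 2 l$)
$\left(29805 + m{\left(-221,L \right)}\right) \left(R{\left(26 \right)} - 39125\right) = \left(29805 + 2 \left(-221\right)\right) \left(26 \left(1 + 26\right) - 39125\right) = \left(29805 - 442\right) \left(26 \cdot 27 - 39125\right) = 29363 \left(702 - 39125\right) = 29363 \left(-38423\right) = -1128214549$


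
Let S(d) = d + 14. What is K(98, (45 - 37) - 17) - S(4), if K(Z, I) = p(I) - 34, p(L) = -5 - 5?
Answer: -62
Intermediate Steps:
p(L) = -10
K(Z, I) = -44 (K(Z, I) = -10 - 34 = -44)
S(d) = 14 + d
K(98, (45 - 37) - 17) - S(4) = -44 - (14 + 4) = -44 - 1*18 = -44 - 18 = -62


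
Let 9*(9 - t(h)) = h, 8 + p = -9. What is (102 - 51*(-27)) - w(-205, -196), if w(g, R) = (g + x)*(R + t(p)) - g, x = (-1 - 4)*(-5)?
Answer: -32046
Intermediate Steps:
p = -17 (p = -8 - 9 = -17)
t(h) = 9 - h/9
x = 25 (x = -5*(-5) = 25)
w(g, R) = -g + (25 + g)*(98/9 + R) (w(g, R) = (g + 25)*(R + (9 - ⅑*(-17))) - g = (25 + g)*(R + (9 + 17/9)) - g = (25 + g)*(R + 98/9) - g = (25 + g)*(98/9 + R) - g = -g + (25 + g)*(98/9 + R))
(102 - 51*(-27)) - w(-205, -196) = (102 - 51*(-27)) - (2450/9 + 25*(-196) + (89/9)*(-205) - 196*(-205)) = (102 + 1377) - (2450/9 - 4900 - 18245/9 + 40180) = 1479 - 1*33525 = 1479 - 33525 = -32046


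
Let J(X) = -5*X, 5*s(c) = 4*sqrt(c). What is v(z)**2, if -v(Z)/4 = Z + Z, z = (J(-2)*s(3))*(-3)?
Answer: 110592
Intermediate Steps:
s(c) = 4*sqrt(c)/5 (s(c) = (4*sqrt(c))/5 = 4*sqrt(c)/5)
J(X) = -5*X
z = -24*sqrt(3) (z = ((-5*(-2))*(4*sqrt(3)/5))*(-3) = (10*(4*sqrt(3)/5))*(-3) = (8*sqrt(3))*(-3) = -24*sqrt(3) ≈ -41.569)
v(Z) = -8*Z (v(Z) = -4*(Z + Z) = -8*Z)
v(z)**2 = (-(-192)*sqrt(3))**2 = (192*sqrt(3))**2 = 110592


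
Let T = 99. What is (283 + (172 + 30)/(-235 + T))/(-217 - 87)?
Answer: -19143/20672 ≈ -0.92603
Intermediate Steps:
(283 + (172 + 30)/(-235 + T))/(-217 - 87) = (283 + (172 + 30)/(-235 + 99))/(-217 - 87) = (283 + 202/(-136))/(-304) = (283 + 202*(-1/136))*(-1/304) = (283 - 101/68)*(-1/304) = (19143/68)*(-1/304) = -19143/20672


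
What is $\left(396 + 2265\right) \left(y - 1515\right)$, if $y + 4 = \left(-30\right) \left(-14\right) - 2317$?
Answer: $-9089976$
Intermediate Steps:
$y = -1901$ ($y = -4 - 1897 = -1901$)
$\left(396 + 2265\right) \left(y - 1515\right) = \left(396 + 2265\right) \left(-1901 - 1515\right) = 2661 \left(-3416\right) = -9089976$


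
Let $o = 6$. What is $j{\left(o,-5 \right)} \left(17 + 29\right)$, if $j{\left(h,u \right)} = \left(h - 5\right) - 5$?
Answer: $-184$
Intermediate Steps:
$j{\left(h,u \right)} = -10 + h$ ($j{\left(h,u \right)} = \left(-5 + h\right) - 5 = -10 + h$)
$j{\left(o,-5 \right)} \left(17 + 29\right) = \left(-10 + 6\right) \left(17 + 29\right) = \left(-4\right) 46 = -184$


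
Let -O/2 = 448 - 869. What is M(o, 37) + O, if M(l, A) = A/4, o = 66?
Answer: 3405/4 ≈ 851.25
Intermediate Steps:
M(l, A) = A/4 (M(l, A) = A*(1/4) = A/4)
O = 842 (O = -2*(448 - 869) = -2*(-421) = 842)
M(o, 37) + O = (1/4)*37 + 842 = 37/4 + 842 = 3405/4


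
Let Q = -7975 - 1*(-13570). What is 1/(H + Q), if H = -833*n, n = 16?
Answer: -1/7733 ≈ -0.00012932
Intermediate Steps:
H = -13328 (H = -833*16 = -13328)
Q = 5595 (Q = -7975 + 13570 = 5595)
1/(H + Q) = 1/(-13328 + 5595) = 1/(-7733) = -1/7733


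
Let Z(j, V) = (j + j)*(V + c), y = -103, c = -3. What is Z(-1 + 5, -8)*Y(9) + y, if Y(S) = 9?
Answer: -895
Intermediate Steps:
Z(j, V) = 2*j*(-3 + V) (Z(j, V) = (j + j)*(V - 3) = (2*j)*(-3 + V) = 2*j*(-3 + V))
Z(-1 + 5, -8)*Y(9) + y = (2*(-1 + 5)*(-3 - 8))*9 - 103 = (2*4*(-11))*9 - 103 = -88*9 - 103 = -792 - 103 = -895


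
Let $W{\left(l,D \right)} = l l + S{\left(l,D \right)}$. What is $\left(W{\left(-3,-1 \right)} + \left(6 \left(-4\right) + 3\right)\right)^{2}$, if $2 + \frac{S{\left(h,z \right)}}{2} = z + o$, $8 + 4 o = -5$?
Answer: $\frac{2401}{4} \approx 600.25$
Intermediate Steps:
$o = - \frac{13}{4}$ ($o = -2 + \frac{1}{4} \left(-5\right) = -2 - \frac{5}{4} = - \frac{13}{4} \approx -3.25$)
$S{\left(h,z \right)} = - \frac{21}{2} + 2 z$ ($S{\left(h,z \right)} = -4 + 2 \left(z - \frac{13}{4}\right) = -4 + 2 \left(- \frac{13}{4} + z\right) = -4 + \left(- \frac{13}{2} + 2 z\right) = - \frac{21}{2} + 2 z$)
$W{\left(l,D \right)} = - \frac{21}{2} + l^{2} + 2 D$ ($W{\left(l,D \right)} = l l + \left(- \frac{21}{2} + 2 D\right) = l^{2} + \left(- \frac{21}{2} + 2 D\right) = - \frac{21}{2} + l^{2} + 2 D$)
$\left(W{\left(-3,-1 \right)} + \left(6 \left(-4\right) + 3\right)\right)^{2} = \left(\left(- \frac{21}{2} + \left(-3\right)^{2} + 2 \left(-1\right)\right) + \left(6 \left(-4\right) + 3\right)\right)^{2} = \left(\left(- \frac{21}{2} + 9 - 2\right) + \left(-24 + 3\right)\right)^{2} = \left(- \frac{7}{2} - 21\right)^{2} = \left(- \frac{49}{2}\right)^{2} = \frac{2401}{4}$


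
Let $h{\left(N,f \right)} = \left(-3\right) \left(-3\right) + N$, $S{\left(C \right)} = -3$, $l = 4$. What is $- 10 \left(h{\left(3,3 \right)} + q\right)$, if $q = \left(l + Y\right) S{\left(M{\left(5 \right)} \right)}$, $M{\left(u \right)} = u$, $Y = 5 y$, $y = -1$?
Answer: $-150$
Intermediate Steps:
$Y = -5$ ($Y = 5 \left(-1\right) = -5$)
$h{\left(N,f \right)} = 9 + N$
$q = 3$ ($q = \left(4 - 5\right) \left(-3\right) = \left(-1\right) \left(-3\right) = 3$)
$- 10 \left(h{\left(3,3 \right)} + q\right) = - 10 \left(\left(9 + 3\right) + 3\right) = - 10 \left(12 + 3\right) = \left(-10\right) 15 = -150$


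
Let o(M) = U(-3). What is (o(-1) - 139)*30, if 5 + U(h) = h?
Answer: -4410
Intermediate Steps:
U(h) = -5 + h
o(M) = -8 (o(M) = -5 - 3 = -8)
(o(-1) - 139)*30 = (-8 - 139)*30 = -147*30 = -4410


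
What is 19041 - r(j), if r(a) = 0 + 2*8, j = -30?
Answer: 19025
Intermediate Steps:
r(a) = 16 (r(a) = 0 + 16 = 16)
19041 - r(j) = 19041 - 1*16 = 19041 - 16 = 19025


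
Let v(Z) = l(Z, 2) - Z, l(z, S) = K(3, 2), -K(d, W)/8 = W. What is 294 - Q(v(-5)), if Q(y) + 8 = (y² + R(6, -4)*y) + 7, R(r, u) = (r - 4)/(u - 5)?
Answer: 1544/9 ≈ 171.56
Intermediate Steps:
K(d, W) = -8*W
l(z, S) = -16 (l(z, S) = -8*2 = -16)
R(r, u) = (-4 + r)/(-5 + u)
v(Z) = -16 - Z
Q(y) = -1 + y² - 2*y/9 (Q(y) = -8 + ((y² + ((-4 + 6)/(-5 - 4))*y) + 7) = -8 + ((y² + (2/(-9))*y) + 7) = -8 + ((y² + (-⅑*2)*y) + 7) = -8 + ((y² - 2*y/9) + 7) = -8 + (7 + y² - 2*y/9) = -1 + y² - 2*y/9)
294 - Q(v(-5)) = 294 - (-1 + (-16 - 1*(-5))² - 2*(-16 - 1*(-5))/9) = 294 - (-1 + (-16 + 5)² - 2*(-16 + 5)/9) = 294 - (-1 + (-11)² - 2/9*(-11)) = 294 - (-1 + 121 + 22/9) = 294 - 1*1102/9 = 294 - 1102/9 = 1544/9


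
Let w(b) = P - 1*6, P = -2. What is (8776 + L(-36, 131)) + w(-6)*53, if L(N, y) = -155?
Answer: 8197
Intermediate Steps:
w(b) = -8 (w(b) = -2 - 1*6 = -2 - 6 = -8)
(8776 + L(-36, 131)) + w(-6)*53 = (8776 - 155) - 8*53 = 8621 - 424 = 8197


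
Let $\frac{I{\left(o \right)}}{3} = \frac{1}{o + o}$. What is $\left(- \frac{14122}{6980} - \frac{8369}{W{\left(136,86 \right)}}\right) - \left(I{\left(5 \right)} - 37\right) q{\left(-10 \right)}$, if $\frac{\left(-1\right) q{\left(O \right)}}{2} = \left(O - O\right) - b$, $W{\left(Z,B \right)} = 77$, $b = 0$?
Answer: $- \frac{29751507}{268730} \approx -110.71$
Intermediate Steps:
$q{\left(O \right)} = 0$ ($q{\left(O \right)} = - 2 \left(\left(O - O\right) - 0\right) = - 2 \left(0 + 0\right) = \left(-2\right) 0 = 0$)
$I{\left(o \right)} = \frac{3}{2 o}$ ($I{\left(o \right)} = \frac{3}{o + o} = \frac{3}{2 o}$)
$\left(- \frac{14122}{6980} - \frac{8369}{W{\left(136,86 \right)}}\right) - \left(I{\left(5 \right)} - 37\right) q{\left(-10 \right)} = \left(- \frac{14122}{6980} - \frac{8369}{77}\right) - \left(\frac{3}{2 \cdot 5} - 37\right) 0 = \left(\left(-14122\right) \frac{1}{6980} - \frac{8369}{77}\right) - \left(\frac{3}{2} \cdot \frac{1}{5} - 37\right) 0 = \left(- \frac{7061}{3490} - \frac{8369}{77}\right) - \left(\frac{3}{10} - 37\right) 0 = - \frac{29751507}{268730} - \left(- \frac{367}{10}\right) 0 = - \frac{29751507}{268730} - 0 = - \frac{29751507}{268730} + 0 = - \frac{29751507}{268730}$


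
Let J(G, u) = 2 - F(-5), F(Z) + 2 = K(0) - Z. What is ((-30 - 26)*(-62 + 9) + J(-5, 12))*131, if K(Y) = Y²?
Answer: 388677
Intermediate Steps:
F(Z) = -2 - Z (F(Z) = -2 + (0² - Z) = -2 + (0 - Z) = -2 - Z)
J(G, u) = -1 (J(G, u) = 2 - (-2 - 1*(-5)) = 2 - (-2 + 5) = 2 - 1*3 = 2 - 3 = -1)
((-30 - 26)*(-62 + 9) + J(-5, 12))*131 = ((-30 - 26)*(-62 + 9) - 1)*131 = (-56*(-53) - 1)*131 = (2968 - 1)*131 = 2967*131 = 388677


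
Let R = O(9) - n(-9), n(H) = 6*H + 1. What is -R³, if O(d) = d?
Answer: -238328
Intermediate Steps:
n(H) = 1 + 6*H
R = 62 (R = 9 - (1 + 6*(-9)) = 9 - (1 - 54) = 9 - 1*(-53) = 9 + 53 = 62)
-R³ = -1*62³ = -1*238328 = -238328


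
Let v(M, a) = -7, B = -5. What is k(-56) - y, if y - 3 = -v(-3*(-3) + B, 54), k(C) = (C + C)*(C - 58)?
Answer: 12758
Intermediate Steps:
k(C) = 2*C*(-58 + C) (k(C) = (2*C)*(-58 + C) = 2*C*(-58 + C))
y = 10 (y = 3 - 1*(-7) = 3 + 7 = 10)
k(-56) - y = 2*(-56)*(-58 - 56) - 1*10 = 2*(-56)*(-114) - 10 = 12768 - 10 = 12758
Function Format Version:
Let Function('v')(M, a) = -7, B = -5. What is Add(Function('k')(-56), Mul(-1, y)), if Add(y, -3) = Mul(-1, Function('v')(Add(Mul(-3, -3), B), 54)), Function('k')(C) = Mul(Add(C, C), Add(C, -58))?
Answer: 12758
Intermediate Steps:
Function('k')(C) = Mul(2, C, Add(-58, C)) (Function('k')(C) = Mul(Mul(2, C), Add(-58, C)) = Mul(2, C, Add(-58, C)))
y = 10 (y = Add(3, Mul(-1, -7)) = Add(3, 7) = 10)
Add(Function('k')(-56), Mul(-1, y)) = Add(Mul(2, -56, Add(-58, -56)), Mul(-1, 10)) = Add(Mul(2, -56, -114), -10) = Add(12768, -10) = 12758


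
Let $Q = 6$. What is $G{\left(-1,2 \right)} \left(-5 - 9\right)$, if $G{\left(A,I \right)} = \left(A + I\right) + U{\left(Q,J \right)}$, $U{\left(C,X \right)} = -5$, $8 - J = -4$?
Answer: $56$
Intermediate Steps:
$J = 12$ ($J = 8 - -4 = 8 + 4 = 12$)
$G{\left(A,I \right)} = -5 + A + I$ ($G{\left(A,I \right)} = \left(A + I\right) - 5 = -5 + A + I$)
$G{\left(-1,2 \right)} \left(-5 - 9\right) = \left(-5 - 1 + 2\right) \left(-5 - 9\right) = \left(-4\right) \left(-14\right) = 56$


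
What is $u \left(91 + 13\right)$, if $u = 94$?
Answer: $9776$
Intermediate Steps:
$u \left(91 + 13\right) = 94 \left(91 + 13\right) = 94 \cdot 104 = 9776$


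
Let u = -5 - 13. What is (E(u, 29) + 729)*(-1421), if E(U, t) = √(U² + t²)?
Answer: -1035909 - 1421*√1165 ≈ -1.0844e+6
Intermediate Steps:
u = -18
(E(u, 29) + 729)*(-1421) = (√((-18)² + 29²) + 729)*(-1421) = (√(324 + 841) + 729)*(-1421) = (√1165 + 729)*(-1421) = (729 + √1165)*(-1421) = -1035909 - 1421*√1165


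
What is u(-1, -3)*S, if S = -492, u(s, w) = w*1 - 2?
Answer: 2460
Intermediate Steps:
u(s, w) = -2 + w (u(s, w) = w - 2 = -2 + w)
u(-1, -3)*S = (-2 - 3)*(-492) = -5*(-492) = 2460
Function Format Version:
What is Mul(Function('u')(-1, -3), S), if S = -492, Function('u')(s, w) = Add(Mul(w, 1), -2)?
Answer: 2460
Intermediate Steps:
Function('u')(s, w) = Add(-2, w) (Function('u')(s, w) = Add(w, -2) = Add(-2, w))
Mul(Function('u')(-1, -3), S) = Mul(Add(-2, -3), -492) = Mul(-5, -492) = 2460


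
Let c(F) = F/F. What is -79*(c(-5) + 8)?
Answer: -711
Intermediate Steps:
c(F) = 1
-79*(c(-5) + 8) = -79*(1 + 8) = -79*9 = -711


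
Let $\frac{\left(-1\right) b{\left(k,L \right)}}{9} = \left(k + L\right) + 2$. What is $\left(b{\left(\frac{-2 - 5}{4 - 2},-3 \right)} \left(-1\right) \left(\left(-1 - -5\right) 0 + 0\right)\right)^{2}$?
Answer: $0$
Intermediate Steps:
$b{\left(k,L \right)} = -18 - 9 L - 9 k$ ($b{\left(k,L \right)} = - 9 \left(\left(k + L\right) + 2\right) = - 9 \left(\left(L + k\right) + 2\right) = - 9 \left(2 + L + k\right) = -18 - 9 L - 9 k$)
$\left(b{\left(\frac{-2 - 5}{4 - 2},-3 \right)} \left(-1\right) \left(\left(-1 - -5\right) 0 + 0\right)\right)^{2} = \left(\left(-18 - -27 - 9 \frac{-2 - 5}{4 - 2}\right) \left(-1\right) \left(\left(-1 - -5\right) 0 + 0\right)\right)^{2} = \left(\left(-18 + 27 - 9 \left(- \frac{7}{2}\right)\right) \left(-1\right) \left(\left(-1 + 5\right) 0 + 0\right)\right)^{2} = \left(\left(-18 + 27 - 9 \left(\left(-7\right) \frac{1}{2}\right)\right) \left(-1\right) \left(4 \cdot 0 + 0\right)\right)^{2} = \left(\left(-18 + 27 - - \frac{63}{2}\right) \left(-1\right) \left(0 + 0\right)\right)^{2} = \left(\left(-18 + 27 + \frac{63}{2}\right) \left(-1\right) 0\right)^{2} = \left(\frac{81}{2} \left(-1\right) 0\right)^{2} = \left(\left(- \frac{81}{2}\right) 0\right)^{2} = 0^{2} = 0$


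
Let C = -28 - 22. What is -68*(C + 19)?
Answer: 2108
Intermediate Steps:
C = -50
-68*(C + 19) = -68*(-50 + 19) = -68*(-31) = 2108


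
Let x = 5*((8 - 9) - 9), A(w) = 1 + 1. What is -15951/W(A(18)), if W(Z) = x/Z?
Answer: 15951/25 ≈ 638.04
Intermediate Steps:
A(w) = 2
x = -50 (x = 5*(-1 - 9) = 5*(-10) = -50)
W(Z) = -50/Z
-15951/W(A(18)) = -15951/((-50/2)) = -15951/((-50*½)) = -15951/(-25) = -15951*(-1/25) = 15951/25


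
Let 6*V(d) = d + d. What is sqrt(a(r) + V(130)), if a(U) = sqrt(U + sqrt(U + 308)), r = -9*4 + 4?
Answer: sqrt(390 + 9*I*sqrt(2)*sqrt(16 - sqrt(69)))/3 ≈ 6.5895 + 0.29764*I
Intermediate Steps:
r = -32 (r = -36 + 4 = -32)
a(U) = sqrt(U + sqrt(308 + U))
V(d) = d/3 (V(d) = (d + d)/6 = (2*d)/6 = d/3)
sqrt(a(r) + V(130)) = sqrt(sqrt(-32 + sqrt(308 - 32)) + (1/3)*130) = sqrt(sqrt(-32 + sqrt(276)) + 130/3) = sqrt(sqrt(-32 + 2*sqrt(69)) + 130/3) = sqrt(130/3 + sqrt(-32 + 2*sqrt(69)))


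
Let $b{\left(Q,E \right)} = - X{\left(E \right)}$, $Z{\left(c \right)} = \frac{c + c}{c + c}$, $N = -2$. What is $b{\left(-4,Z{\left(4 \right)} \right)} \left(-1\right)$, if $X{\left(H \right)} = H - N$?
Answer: $3$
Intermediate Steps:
$X{\left(H \right)} = 2 + H$ ($X{\left(H \right)} = H - -2 = H + 2 = 2 + H$)
$Z{\left(c \right)} = 1$ ($Z{\left(c \right)} = \frac{2 c}{2 c} = 2 c \frac{1}{2 c} = 1$)
$b{\left(Q,E \right)} = -2 - E$ ($b{\left(Q,E \right)} = - (2 + E) = -2 - E$)
$b{\left(-4,Z{\left(4 \right)} \right)} \left(-1\right) = \left(-2 - 1\right) \left(-1\right) = \left(-3\right) \left(-1\right) = 3$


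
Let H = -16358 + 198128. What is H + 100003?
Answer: 281773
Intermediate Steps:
H = 181770
H + 100003 = 181770 + 100003 = 281773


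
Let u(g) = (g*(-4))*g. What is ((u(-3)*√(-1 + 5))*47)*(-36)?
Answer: 121824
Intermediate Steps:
u(g) = -4*g² (u(g) = (-4*g)*g = -4*g²)
((u(-3)*√(-1 + 5))*47)*(-36) = (((-4*(-3)²)*√(-1 + 5))*47)*(-36) = (((-4*9)*√4)*47)*(-36) = (-36*2*47)*(-36) = -72*47*(-36) = -3384*(-36) = 121824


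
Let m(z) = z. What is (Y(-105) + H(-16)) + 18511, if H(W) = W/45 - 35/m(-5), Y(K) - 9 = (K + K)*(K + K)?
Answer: 2818199/45 ≈ 62627.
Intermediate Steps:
Y(K) = 9 + 4*K² (Y(K) = 9 + (K + K)*(K + K) = 9 + (2*K)*(2*K) = 9 + 4*K²)
H(W) = 7 + W/45 (H(W) = W/45 - 35/(-5) = W*(1/45) - 35*(-⅕) = W/45 + 7 = 7 + W/45)
(Y(-105) + H(-16)) + 18511 = ((9 + 4*(-105)²) + (7 + (1/45)*(-16))) + 18511 = ((9 + 4*11025) + (7 - 16/45)) + 18511 = ((9 + 44100) + 299/45) + 18511 = (44109 + 299/45) + 18511 = 1985204/45 + 18511 = 2818199/45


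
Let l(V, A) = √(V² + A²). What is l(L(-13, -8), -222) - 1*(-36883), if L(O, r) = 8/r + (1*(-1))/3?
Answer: 36883 + 2*√110893/3 ≈ 37105.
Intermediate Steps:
L(O, r) = -⅓ + 8/r (L(O, r) = 8/r - 1*⅓ = 8/r - ⅓ = -⅓ + 8/r)
l(V, A) = √(A² + V²)
l(L(-13, -8), -222) - 1*(-36883) = √((-222)² + ((⅓)*(24 - 1*(-8))/(-8))²) - 1*(-36883) = √(49284 + ((⅓)*(-⅛)*(24 + 8))²) + 36883 = √(49284 + ((⅓)*(-⅛)*32)²) + 36883 = √(49284 + (-4/3)²) + 36883 = √(49284 + 16/9) + 36883 = √(443572/9) + 36883 = 2*√110893/3 + 36883 = 36883 + 2*√110893/3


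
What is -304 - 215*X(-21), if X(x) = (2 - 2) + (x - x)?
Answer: -304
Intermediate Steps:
X(x) = 0 (X(x) = 0 + 0 = 0)
-304 - 215*X(-21) = -304 - 215*0 = -304 + 0 = -304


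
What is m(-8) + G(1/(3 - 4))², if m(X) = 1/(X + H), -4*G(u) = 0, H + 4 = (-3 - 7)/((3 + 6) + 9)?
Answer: -9/113 ≈ -0.079646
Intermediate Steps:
H = -41/9 (H = -4 + (-3 - 7)/((3 + 6) + 9) = -4 - 10/(9 + 9) = -4 - 10/18 = -4 - 10*1/18 = -4 - 5/9 = -41/9 ≈ -4.5556)
G(u) = 0 (G(u) = -¼*0 = 0)
m(X) = 1/(-41/9 + X) (m(X) = 1/(X - 41/9) = 1/(-41/9 + X))
m(-8) + G(1/(3 - 4))² = 9/(-41 + 9*(-8)) + 0² = 9/(-41 - 72) + 0 = 9/(-113) + 0 = 9*(-1/113) + 0 = -9/113 + 0 = -9/113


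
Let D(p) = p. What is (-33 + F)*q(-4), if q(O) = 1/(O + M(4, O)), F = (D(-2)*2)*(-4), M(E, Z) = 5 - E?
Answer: 17/3 ≈ 5.6667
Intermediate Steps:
F = 16 (F = -2*2*(-4) = -4*(-4) = 16)
q(O) = 1/(1 + O) (q(O) = 1/(O + (5 - 1*4)) = 1/(O + (5 - 4)) = 1/(O + 1) = 1/(1 + O))
(-33 + F)*q(-4) = (-33 + 16)/(1 - 4) = -17/(-3) = -17*(-⅓) = 17/3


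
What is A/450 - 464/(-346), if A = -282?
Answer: 9269/12975 ≈ 0.71437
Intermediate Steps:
A/450 - 464/(-346) = -282/450 - 464/(-346) = -282*1/450 - 464*(-1/346) = -47/75 + 232/173 = 9269/12975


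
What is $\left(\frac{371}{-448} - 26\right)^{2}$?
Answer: $\frac{2948089}{4096} \approx 719.75$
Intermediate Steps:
$\left(\frac{371}{-448} - 26\right)^{2} = \left(371 \left(- \frac{1}{448}\right) - 26\right)^{2} = \left(- \frac{53}{64} - 26\right)^{2} = \left(- \frac{1717}{64}\right)^{2} = \frac{2948089}{4096}$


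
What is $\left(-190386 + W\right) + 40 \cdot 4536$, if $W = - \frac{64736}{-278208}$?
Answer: $- \frac{11110643}{1242} \approx -8945.8$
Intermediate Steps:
$W = \frac{289}{1242}$ ($W = \left(-64736\right) \left(- \frac{1}{278208}\right) = \frac{289}{1242} \approx 0.23269$)
$\left(-190386 + W\right) + 40 \cdot 4536 = \left(-190386 + \frac{289}{1242}\right) + 40 \cdot 4536 = - \frac{236459123}{1242} + 181440 = - \frac{11110643}{1242}$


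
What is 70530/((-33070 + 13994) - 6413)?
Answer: -70530/25489 ≈ -2.7671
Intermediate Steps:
70530/((-33070 + 13994) - 6413) = 70530/(-19076 - 6413) = 70530/(-25489) = 70530*(-1/25489) = -70530/25489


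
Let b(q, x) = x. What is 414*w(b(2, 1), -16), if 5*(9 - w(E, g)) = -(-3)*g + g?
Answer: 45126/5 ≈ 9025.2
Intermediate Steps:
w(E, g) = 9 - 4*g/5 (w(E, g) = 9 - (-(-3)*g + g)/5 = 9 - (3*g + g)/5 = 9 - 4*g/5)
414*w(b(2, 1), -16) = 414*(9 - 4/5*(-16)) = 414*(9 + 64/5) = 414*(109/5) = 45126/5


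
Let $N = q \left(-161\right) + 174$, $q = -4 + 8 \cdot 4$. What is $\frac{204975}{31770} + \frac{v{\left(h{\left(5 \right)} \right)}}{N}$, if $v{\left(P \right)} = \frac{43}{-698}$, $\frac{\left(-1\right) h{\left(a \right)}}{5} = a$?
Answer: $\frac{6889753309}{1067871596} \approx 6.4519$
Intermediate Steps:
$q = 28$ ($q = -4 + 32 = 28$)
$h{\left(a \right)} = - 5 a$
$v{\left(P \right)} = - \frac{43}{698}$ ($v{\left(P \right)} = 43 \left(- \frac{1}{698}\right) = - \frac{43}{698}$)
$N = -4334$ ($N = 28 \left(-161\right) + 174 = -4508 + 174 = -4334$)
$\frac{204975}{31770} + \frac{v{\left(h{\left(5 \right)} \right)}}{N} = \frac{204975}{31770} - \frac{43}{698 \left(-4334\right)} = 204975 \cdot \frac{1}{31770} - - \frac{43}{3025132} = \frac{4555}{706} + \frac{43}{3025132} = \frac{6889753309}{1067871596}$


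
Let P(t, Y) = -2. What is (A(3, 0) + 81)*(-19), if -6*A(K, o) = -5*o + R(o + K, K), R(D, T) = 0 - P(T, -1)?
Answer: -4598/3 ≈ -1532.7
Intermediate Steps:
R(D, T) = 2 (R(D, T) = 0 - 1*(-2) = 0 + 2 = 2)
A(K, o) = -1/3 + 5*o/6 (A(K, o) = -(-5*o + 2)/6 = -(2 - 5*o)/6 = -1/3 + 5*o/6)
(A(3, 0) + 81)*(-19) = ((-1/3 + (5/6)*0) + 81)*(-19) = ((-1/3 + 0) + 81)*(-19) = (-1/3 + 81)*(-19) = (242/3)*(-19) = -4598/3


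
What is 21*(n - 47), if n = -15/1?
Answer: -1302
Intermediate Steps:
n = -15 (n = -15*1 = -15)
21*(n - 47) = 21*(-15 - 47) = 21*(-62) = -1302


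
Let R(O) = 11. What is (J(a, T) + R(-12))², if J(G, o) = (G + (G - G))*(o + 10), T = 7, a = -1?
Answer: 36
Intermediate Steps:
J(G, o) = G*(10 + o) (J(G, o) = (G + 0)*(10 + o) = G*(10 + o))
(J(a, T) + R(-12))² = (-(10 + 7) + 11)² = (-1*17 + 11)² = (-17 + 11)² = (-6)² = 36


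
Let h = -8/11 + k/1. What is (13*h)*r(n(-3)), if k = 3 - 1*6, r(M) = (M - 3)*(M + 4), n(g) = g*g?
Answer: -41574/11 ≈ -3779.5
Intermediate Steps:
n(g) = g²
r(M) = (-3 + M)*(4 + M)
k = -3 (k = 3 - 6 = -3)
h = -41/11 (h = -8/11 - 3/1 = -8*1/11 - 3*1 = -8/11 - 3 = -41/11 ≈ -3.7273)
(13*h)*r(n(-3)) = (13*(-41/11))*(-12 + (-3)² + ((-3)²)²) = -533*(-12 + 9 + 9²)/11 = -533*(-12 + 9 + 81)/11 = -533/11*78 = -41574/11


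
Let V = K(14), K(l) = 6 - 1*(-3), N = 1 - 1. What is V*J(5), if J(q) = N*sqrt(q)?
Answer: 0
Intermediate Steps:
N = 0
K(l) = 9 (K(l) = 6 + 3 = 9)
V = 9
J(q) = 0 (J(q) = 0*sqrt(q) = 0)
V*J(5) = 9*0 = 0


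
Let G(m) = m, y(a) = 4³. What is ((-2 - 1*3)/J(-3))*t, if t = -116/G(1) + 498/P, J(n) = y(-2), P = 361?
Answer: 103445/11552 ≈ 8.9547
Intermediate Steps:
y(a) = 64
J(n) = 64
t = -41378/361 (t = -116/1 + 498/361 = -116*1 + 498*(1/361) = -116 + 498/361 = -41378/361 ≈ -114.62)
((-2 - 1*3)/J(-3))*t = ((-2 - 1*3)/64)*(-41378/361) = ((-2 - 3)*(1/64))*(-41378/361) = -5*1/64*(-41378/361) = -5/64*(-41378/361) = 103445/11552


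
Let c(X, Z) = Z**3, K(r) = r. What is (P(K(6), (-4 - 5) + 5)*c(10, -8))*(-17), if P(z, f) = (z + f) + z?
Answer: 69632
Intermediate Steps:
P(z, f) = f + 2*z (P(z, f) = (f + z) + z = f + 2*z)
(P(K(6), (-4 - 5) + 5)*c(10, -8))*(-17) = ((((-4 - 5) + 5) + 2*6)*(-8)**3)*(-17) = (((-9 + 5) + 12)*(-512))*(-17) = ((-4 + 12)*(-512))*(-17) = (8*(-512))*(-17) = -4096*(-17) = 69632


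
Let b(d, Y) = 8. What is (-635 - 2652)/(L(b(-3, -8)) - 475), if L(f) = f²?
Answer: 3287/411 ≈ 7.9976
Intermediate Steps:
(-635 - 2652)/(L(b(-3, -8)) - 475) = (-635 - 2652)/(8² - 475) = -3287/(64 - 475) = -3287/(-411) = -3287*(-1/411) = 3287/411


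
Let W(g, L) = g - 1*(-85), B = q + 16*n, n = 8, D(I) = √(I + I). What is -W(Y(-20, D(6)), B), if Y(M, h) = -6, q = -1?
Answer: -79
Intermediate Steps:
D(I) = √2*√I (D(I) = √(2*I) = √2*√I)
B = 127 (B = -1 + 16*8 = -1 + 128 = 127)
W(g, L) = 85 + g (W(g, L) = g + 85 = 85 + g)
-W(Y(-20, D(6)), B) = -(85 - 6) = -1*79 = -79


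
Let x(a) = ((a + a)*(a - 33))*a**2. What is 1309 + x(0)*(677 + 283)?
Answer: 1309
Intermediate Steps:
x(a) = 2*a**3*(-33 + a) (x(a) = ((2*a)*(-33 + a))*a**2 = (2*a*(-33 + a))*a**2 = 2*a**3*(-33 + a))
1309 + x(0)*(677 + 283) = 1309 + (2*0**3*(-33 + 0))*(677 + 283) = 1309 + (2*0*(-33))*960 = 1309 + 0*960 = 1309 + 0 = 1309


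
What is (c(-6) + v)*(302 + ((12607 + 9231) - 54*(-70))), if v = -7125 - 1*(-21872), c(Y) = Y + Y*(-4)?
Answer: 382708800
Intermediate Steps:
c(Y) = -3*Y (c(Y) = Y - 4*Y = -3*Y)
v = 14747 (v = -7125 + 21872 = 14747)
(c(-6) + v)*(302 + ((12607 + 9231) - 54*(-70))) = (-3*(-6) + 14747)*(302 + ((12607 + 9231) - 54*(-70))) = (18 + 14747)*(302 + (21838 + 3780)) = 14765*(302 + 25618) = 14765*25920 = 382708800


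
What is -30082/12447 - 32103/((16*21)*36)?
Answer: -28276219/5576256 ≈ -5.0708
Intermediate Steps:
-30082/12447 - 32103/((16*21)*36) = -30082*1/12447 - 32103/(336*36) = -30082/12447 - 32103/12096 = -30082/12447 - 32103*1/12096 = -30082/12447 - 1189/448 = -28276219/5576256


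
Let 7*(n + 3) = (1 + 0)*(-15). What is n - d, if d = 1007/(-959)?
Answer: -3925/959 ≈ -4.0928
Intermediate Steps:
d = -1007/959 (d = 1007*(-1/959) = -1007/959 ≈ -1.0501)
n = -36/7 (n = -3 + ((1 + 0)*(-15))/7 = -3 + (1*(-15))/7 = -3 + (⅐)*(-15) = -3 - 15/7 = -36/7 ≈ -5.1429)
n - d = -36/7 - 1*(-1007/959) = -36/7 + 1007/959 = -3925/959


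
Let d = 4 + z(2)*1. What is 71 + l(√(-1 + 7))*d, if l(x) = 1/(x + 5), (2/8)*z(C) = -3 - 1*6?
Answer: 1189/19 + 32*√6/19 ≈ 66.704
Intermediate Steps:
z(C) = -36 (z(C) = 4*(-3 - 1*6) = 4*(-3 - 6) = 4*(-9) = -36)
d = -32 (d = 4 - 36*1 = 4 - 36 = -32)
l(x) = 1/(5 + x)
71 + l(√(-1 + 7))*d = 71 - 32/(5 + √(-1 + 7)) = 71 - 32/(5 + √6)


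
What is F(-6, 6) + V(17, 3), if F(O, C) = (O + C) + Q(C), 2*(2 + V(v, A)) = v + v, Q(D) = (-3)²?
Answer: 24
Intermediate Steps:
Q(D) = 9
V(v, A) = -2 + v (V(v, A) = -2 + (v + v)/2 = -2 + (2*v)/2 = -2 + v)
F(O, C) = 9 + C + O (F(O, C) = (O + C) + 9 = (C + O) + 9 = 9 + C + O)
F(-6, 6) + V(17, 3) = (9 + 6 - 6) + (-2 + 17) = 9 + 15 = 24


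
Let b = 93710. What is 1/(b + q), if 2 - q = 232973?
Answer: -1/139261 ≈ -7.1808e-6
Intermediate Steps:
q = -232971 (q = 2 - 1*232973 = 2 - 232973 = -232971)
1/(b + q) = 1/(93710 - 232971) = 1/(-139261) = -1/139261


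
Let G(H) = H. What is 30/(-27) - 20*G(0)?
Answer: -10/9 ≈ -1.1111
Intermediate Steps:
30/(-27) - 20*G(0) = 30/(-27) - 20*0 = 30*(-1/27) + 0 = -10/9 + 0 = -10/9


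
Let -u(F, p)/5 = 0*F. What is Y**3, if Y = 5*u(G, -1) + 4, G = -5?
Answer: 64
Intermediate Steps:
u(F, p) = 0 (u(F, p) = -0*F = -5*0 = 0)
Y = 4 (Y = 5*0 + 4 = 0 + 4 = 4)
Y**3 = 4**3 = 64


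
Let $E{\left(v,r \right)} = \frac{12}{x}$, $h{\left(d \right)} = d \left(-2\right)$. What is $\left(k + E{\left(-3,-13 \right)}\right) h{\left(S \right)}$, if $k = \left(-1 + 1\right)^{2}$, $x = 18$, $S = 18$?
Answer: $-24$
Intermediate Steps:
$h{\left(d \right)} = - 2 d$
$E{\left(v,r \right)} = \frac{2}{3}$ ($E{\left(v,r \right)} = \frac{12}{18} = 12 \cdot \frac{1}{18} = \frac{2}{3}$)
$k = 0$ ($k = 0^{2} = 0$)
$\left(k + E{\left(-3,-13 \right)}\right) h{\left(S \right)} = \left(0 + \frac{2}{3}\right) \left(\left(-2\right) 18\right) = \frac{2}{3} \left(-36\right) = -24$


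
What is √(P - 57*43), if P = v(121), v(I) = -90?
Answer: 11*I*√21 ≈ 50.408*I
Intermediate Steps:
P = -90
√(P - 57*43) = √(-90 - 57*43) = √(-90 - 2451) = √(-2541) = 11*I*√21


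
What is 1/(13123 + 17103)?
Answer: 1/30226 ≈ 3.3084e-5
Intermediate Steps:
1/(13123 + 17103) = 1/30226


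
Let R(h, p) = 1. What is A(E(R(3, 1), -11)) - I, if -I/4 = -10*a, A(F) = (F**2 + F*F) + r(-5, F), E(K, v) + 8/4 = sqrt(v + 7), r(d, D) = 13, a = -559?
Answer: 22373 - 16*I ≈ 22373.0 - 16.0*I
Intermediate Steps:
E(K, v) = -2 + sqrt(7 + v) (E(K, v) = -2 + sqrt(v + 7) = -2 + sqrt(7 + v))
A(F) = 13 + 2*F**2 (A(F) = (F**2 + F*F) + 13 = (F**2 + F**2) + 13 = 2*F**2 + 13 = 13 + 2*F**2)
I = -22360 (I = -(-40)*(-559) = -4*5590 = -22360)
A(E(R(3, 1), -11)) - I = (13 + 2*(-2 + sqrt(7 - 11))**2) - 1*(-22360) = (13 + 2*(-2 + sqrt(-4))**2) + 22360 = (13 + 2*(-2 + 2*I)**2) + 22360 = 22373 + 2*(-2 + 2*I)**2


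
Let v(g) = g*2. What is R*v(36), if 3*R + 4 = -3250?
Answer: -78096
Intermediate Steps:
v(g) = 2*g
R = -3254/3 (R = -4/3 + (⅓)*(-3250) = -4/3 - 3250/3 = -3254/3 ≈ -1084.7)
R*v(36) = -6508*36/3 = -3254/3*72 = -78096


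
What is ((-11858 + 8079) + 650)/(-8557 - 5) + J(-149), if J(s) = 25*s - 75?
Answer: -10844157/2854 ≈ -3799.6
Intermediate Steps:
J(s) = -75 + 25*s
((-11858 + 8079) + 650)/(-8557 - 5) + J(-149) = ((-11858 + 8079) + 650)/(-8557 - 5) + (-75 + 25*(-149)) = (-3779 + 650)/(-8562) + (-75 - 3725) = -3129*(-1/8562) - 3800 = 1043/2854 - 3800 = -10844157/2854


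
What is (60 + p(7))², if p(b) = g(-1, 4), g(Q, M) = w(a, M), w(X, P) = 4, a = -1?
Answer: 4096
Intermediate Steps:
g(Q, M) = 4
p(b) = 4
(60 + p(7))² = (60 + 4)² = 64² = 4096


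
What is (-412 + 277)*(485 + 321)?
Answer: -108810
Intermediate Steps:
(-412 + 277)*(485 + 321) = -135*806 = -108810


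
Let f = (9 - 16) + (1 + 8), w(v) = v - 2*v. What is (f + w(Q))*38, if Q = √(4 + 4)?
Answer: 76 - 76*√2 ≈ -31.480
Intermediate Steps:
Q = 2*√2 (Q = √8 = 2*√2 ≈ 2.8284)
w(v) = -v
f = 2 (f = -7 + 9 = 2)
(f + w(Q))*38 = (2 - 2*√2)*38 = 76 - 76*√2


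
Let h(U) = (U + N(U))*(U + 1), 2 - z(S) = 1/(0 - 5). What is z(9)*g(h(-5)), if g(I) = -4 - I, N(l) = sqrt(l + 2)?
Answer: -264/5 + 44*I*sqrt(3)/5 ≈ -52.8 + 15.242*I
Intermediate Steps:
N(l) = sqrt(2 + l)
z(S) = 11/5 (z(S) = 2 - 1/(0 - 5) = 2 - 1/(-5) = 2 - 1*(-1/5) = 2 + 1/5 = 11/5)
h(U) = (1 + U)*(U + sqrt(2 + U)) (h(U) = (U + sqrt(2 + U))*(U + 1) = (U + sqrt(2 + U))*(1 + U) = (1 + U)*(U + sqrt(2 + U)))
z(9)*g(h(-5)) = 11*(-4 - (-5 + (-5)**2 + sqrt(2 - 5) - 5*sqrt(2 - 5)))/5 = 11*(-4 - (-5 + 25 + sqrt(-3) - 5*I*sqrt(3)))/5 = 11*(-4 - (-5 + 25 + I*sqrt(3) - 5*I*sqrt(3)))/5 = 11*(-4 - (20 - 4*I*sqrt(3)))/5 = 11*(-4 + (-20 + 4*I*sqrt(3)))/5 = 11*(-24 + 4*I*sqrt(3))/5 = -264/5 + 44*I*sqrt(3)/5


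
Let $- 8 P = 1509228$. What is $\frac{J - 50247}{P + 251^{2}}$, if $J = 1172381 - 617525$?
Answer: $- \frac{1009218}{251305} \approx -4.0159$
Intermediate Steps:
$P = - \frac{377307}{2}$ ($P = \left(- \frac{1}{8}\right) 1509228 = - \frac{377307}{2} \approx -1.8865 \cdot 10^{5}$)
$J = 554856$ ($J = 1172381 - 617525 = 554856$)
$\frac{J - 50247}{P + 251^{2}} = \frac{554856 - 50247}{- \frac{377307}{2} + 251^{2}} = \frac{554856 - 50247}{- \frac{377307}{2} + 63001} = \frac{504609}{- \frac{251305}{2}} = 504609 \left(- \frac{2}{251305}\right) = - \frac{1009218}{251305}$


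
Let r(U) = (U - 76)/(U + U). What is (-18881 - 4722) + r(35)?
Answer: -1652251/70 ≈ -23604.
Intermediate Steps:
r(U) = (-76 + U)/(2*U) (r(U) = (-76 + U)/((2*U)) = (-76 + U)*(1/(2*U)) = (-76 + U)/(2*U))
(-18881 - 4722) + r(35) = (-18881 - 4722) + (½)*(-76 + 35)/35 = -23603 + (½)*(1/35)*(-41) = -23603 - 41/70 = -1652251/70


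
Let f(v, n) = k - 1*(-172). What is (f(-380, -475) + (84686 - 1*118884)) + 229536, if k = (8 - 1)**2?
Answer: 195559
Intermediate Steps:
k = 49 (k = 7**2 = 49)
f(v, n) = 221 (f(v, n) = 49 - 1*(-172) = 49 + 172 = 221)
(f(-380, -475) + (84686 - 1*118884)) + 229536 = (221 + (84686 - 1*118884)) + 229536 = (221 + (84686 - 118884)) + 229536 = (221 - 34198) + 229536 = -33977 + 229536 = 195559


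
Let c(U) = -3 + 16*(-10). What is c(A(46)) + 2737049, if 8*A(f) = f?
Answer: 2736886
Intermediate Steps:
A(f) = f/8
c(U) = -163 (c(U) = -3 - 160 = -163)
c(A(46)) + 2737049 = -163 + 2737049 = 2736886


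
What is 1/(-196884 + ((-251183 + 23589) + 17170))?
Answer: -1/407308 ≈ -2.4551e-6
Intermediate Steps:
1/(-196884 + ((-251183 + 23589) + 17170)) = 1/(-196884 + (-227594 + 17170)) = 1/(-196884 - 210424) = 1/(-407308) = -1/407308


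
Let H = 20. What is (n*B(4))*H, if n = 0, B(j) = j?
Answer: 0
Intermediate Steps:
(n*B(4))*H = (0*4)*20 = 0*20 = 0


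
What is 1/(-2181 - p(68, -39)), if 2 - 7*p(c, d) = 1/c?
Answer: -476/1038291 ≈ -0.00045845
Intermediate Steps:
p(c, d) = 2/7 - 1/(7*c)
1/(-2181 - p(68, -39)) = 1/(-2181 - (-1 + 2*68)/(7*68)) = 1/(-2181 - (-1 + 136)/(7*68)) = 1/(-2181 - 135/(7*68)) = 1/(-2181 - 1*135/476) = 1/(-2181 - 135/476) = 1/(-1038291/476) = -476/1038291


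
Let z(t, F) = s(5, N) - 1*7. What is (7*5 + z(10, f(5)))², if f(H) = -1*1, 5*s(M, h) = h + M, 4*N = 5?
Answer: 13689/16 ≈ 855.56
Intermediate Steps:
N = 5/4 (N = (¼)*5 = 5/4 ≈ 1.2500)
s(M, h) = M/5 + h/5 (s(M, h) = (h + M)/5 = (M + h)/5 = M/5 + h/5)
f(H) = -1
z(t, F) = -23/4 (z(t, F) = ((⅕)*5 + (⅕)*(5/4)) - 1*7 = (1 + ¼) - 7 = 5/4 - 7 = -23/4)
(7*5 + z(10, f(5)))² = (7*5 - 23/4)² = (35 - 23/4)² = (117/4)² = 13689/16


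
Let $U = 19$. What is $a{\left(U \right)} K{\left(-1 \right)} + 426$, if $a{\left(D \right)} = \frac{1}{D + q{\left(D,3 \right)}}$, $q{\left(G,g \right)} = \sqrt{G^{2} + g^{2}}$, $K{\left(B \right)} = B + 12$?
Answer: $\frac{3625}{9} + \frac{11 \sqrt{370}}{9} \approx 426.29$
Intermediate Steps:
$K{\left(B \right)} = 12 + B$
$a{\left(D \right)} = \frac{1}{D + \sqrt{9 + D^{2}}}$ ($a{\left(D \right)} = \frac{1}{D + \sqrt{D^{2} + 3^{2}}} = \frac{1}{D + \sqrt{D^{2} + 9}} = \frac{1}{D + \sqrt{9 + D^{2}}}$)
$a{\left(U \right)} K{\left(-1 \right)} + 426 = \frac{12 - 1}{19 + \sqrt{9 + 19^{2}}} + 426 = \frac{1}{19 + \sqrt{9 + 361}} \cdot 11 + 426 = \frac{1}{19 + \sqrt{370}} \cdot 11 + 426 = \frac{11}{19 + \sqrt{370}} + 426 = 426 + \frac{11}{19 + \sqrt{370}}$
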